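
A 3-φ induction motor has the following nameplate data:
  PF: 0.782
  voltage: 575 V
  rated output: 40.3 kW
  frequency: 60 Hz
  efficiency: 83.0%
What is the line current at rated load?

62.3 A

P_out = 40.3 kW = 40300 W
P_in = P_out / η = 40300 / 0.830 = 48554 W
I_L = P_in / (√3·V_L·cosφ) = 48554 / (1.732 × 575 × 0.782) = 62.3 A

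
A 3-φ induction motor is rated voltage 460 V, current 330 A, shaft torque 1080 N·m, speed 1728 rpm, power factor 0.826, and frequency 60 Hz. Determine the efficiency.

ω = 2π × 1728/60 = 181 rad/s; P_out = τω = 1080 × 181 = 195480 W
P_in = √3·V_L·I_L·cosφ = 1.732 × 460 × 330 × 0.826 = 217170 W
η = P_out / P_in = 195480 / 217170 = 0.900 = 90.0%

90.0 %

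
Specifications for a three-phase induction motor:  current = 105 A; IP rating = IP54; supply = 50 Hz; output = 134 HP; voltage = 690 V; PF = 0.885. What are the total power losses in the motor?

11100 W

P_in = √3·V·I·cosφ = 1.732×690×105×0.885 = 111053 W
P_out = 134×746 = 99964 W
Losses = P_in − P_out = 111053 − 99964 = 11089 W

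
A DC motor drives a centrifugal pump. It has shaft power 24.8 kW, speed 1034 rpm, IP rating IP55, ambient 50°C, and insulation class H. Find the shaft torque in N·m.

229 N·m

ω = 2π × 1034/60 = 108.3 rad/s
τ = P/ω = 24800/108.3 = 229 N·m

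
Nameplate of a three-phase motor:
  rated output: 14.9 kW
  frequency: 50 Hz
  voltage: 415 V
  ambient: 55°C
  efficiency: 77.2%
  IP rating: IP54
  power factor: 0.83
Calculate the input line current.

32.4 A

P_out = 14.9 kW = 14900 W
P_in = P_out / η = 14900 / 0.772 = 19301 W
I_L = P_in / (√3·V_L·cosφ) = 19301 / (1.732 × 415 × 0.83) = 32.4 A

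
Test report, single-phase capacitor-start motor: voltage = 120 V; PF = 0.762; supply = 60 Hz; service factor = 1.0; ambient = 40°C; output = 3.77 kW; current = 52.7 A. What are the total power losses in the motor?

1050 W

P_in = V·I·cosφ = 120×52.7×0.762 = 4819 W
P_out = 3770 W
Losses = P_in − P_out = 4819 − 3770 = 1049 W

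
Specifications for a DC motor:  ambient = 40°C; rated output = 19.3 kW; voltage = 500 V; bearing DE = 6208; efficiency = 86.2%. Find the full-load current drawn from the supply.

44.8 A

P_out = 19.3 kW = 19300 W
P_in = P_out / η = 19300 / 0.862 = 22390 W
I = P_in / V = 22390 / 500 = 44.8 A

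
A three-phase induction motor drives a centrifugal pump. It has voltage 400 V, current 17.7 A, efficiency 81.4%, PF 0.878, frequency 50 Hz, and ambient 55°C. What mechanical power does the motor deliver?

8.76 kW

P_in = √3·V·I·cosφ = 1.732 × 400 × 17.7 × 0.878 = 10767 W
P_out = η·P_in = 0.814 × 10767 = 8764 W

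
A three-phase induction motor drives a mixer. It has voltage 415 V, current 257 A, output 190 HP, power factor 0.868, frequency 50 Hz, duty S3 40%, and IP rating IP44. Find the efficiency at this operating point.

88.4 %

P_out = 190 × 746 = 141740 W
P_in = √3·V_L·I_L·cosφ = 1.732 × 415 × 257 × 0.868 = 160343 W
η = P_out / P_in = 141740 / 160343 = 0.884 = 88.4%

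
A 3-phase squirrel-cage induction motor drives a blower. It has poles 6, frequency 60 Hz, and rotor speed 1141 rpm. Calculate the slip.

n_s = 120f/p = 120×60/6 = 1200 rpm
s = (n_s − n)/n_s = (1200 − 1141)/1200 = 0.0492

4.9 %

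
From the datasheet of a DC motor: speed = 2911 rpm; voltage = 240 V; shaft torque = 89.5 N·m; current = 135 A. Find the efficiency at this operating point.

ω = 2π × 2911/60 = 304.8 rad/s; P_out = τω = 89.5 × 304.8 = 27280 W
P_in = V·I = 240 × 135 = 32400 W
η = P_out / P_in = 27280 / 32400 = 0.842 = 84.2%

84.2 %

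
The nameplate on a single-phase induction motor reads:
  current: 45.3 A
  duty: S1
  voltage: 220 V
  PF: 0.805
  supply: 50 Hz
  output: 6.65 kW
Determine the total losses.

P_in = V·I·cosφ = 220×45.3×0.805 = 8023 W
P_out = 6650 W
Losses = P_in − P_out = 8023 − 6650 = 1373 W

1370 W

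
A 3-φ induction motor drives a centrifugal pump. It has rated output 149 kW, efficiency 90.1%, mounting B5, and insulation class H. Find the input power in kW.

165 kW

P_out = 149000 W
P_in = P_out/η = 149000/0.901 = 165372 W = 165 kW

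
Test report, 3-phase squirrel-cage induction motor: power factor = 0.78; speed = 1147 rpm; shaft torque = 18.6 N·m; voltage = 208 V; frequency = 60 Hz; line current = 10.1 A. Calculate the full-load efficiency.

ω = 2π × 1147/60 = 120.1 rad/s; P_out = τω = 18.6 × 120.1 = 2234 W
P_in = √3·V_L·I_L·cosφ = 1.732 × 208 × 10.1 × 0.78 = 2838 W
η = P_out / P_in = 2234 / 2838 = 0.787 = 78.7%

78.7 %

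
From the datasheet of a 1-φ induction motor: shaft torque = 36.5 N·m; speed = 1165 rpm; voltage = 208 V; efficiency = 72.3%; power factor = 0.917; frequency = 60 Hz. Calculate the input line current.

ω = 2π×1165/60 = 122 rad/s; P_out = τω = 36.5 × 122 = 4453 W
P_in = P_out / η = 4453 / 0.723 = 6159 W
I = P_in / (V·cosφ) = 6159 / (208 × 0.917) = 32.3 A

32.3 A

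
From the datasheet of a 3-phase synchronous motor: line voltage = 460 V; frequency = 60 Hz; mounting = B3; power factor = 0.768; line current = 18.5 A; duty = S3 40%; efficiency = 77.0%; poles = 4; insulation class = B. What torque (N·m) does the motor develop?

P_in = √3·V·I·cosφ = 1.732 × 460 × 18.5 × 0.768 = 11320 W
P_out = η·P_in = 0.77 × 11320 = 8716 W
n = n_s = 120×60/4 = 1800 rpm (synchronous)
ω = 2π×1800/60 = 188.5 rad/s
τ = P_out/ω = 8716/188.5 = 46.2 N·m

46.2 N·m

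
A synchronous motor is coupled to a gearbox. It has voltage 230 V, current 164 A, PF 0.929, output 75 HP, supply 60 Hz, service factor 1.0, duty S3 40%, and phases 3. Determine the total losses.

P_in = √3·V·I·cosφ = 1.732×230×164×0.929 = 60693 W
P_out = 75×746 = 55950 W
Losses = P_in − P_out = 60693 − 55950 = 4743 W

4740 W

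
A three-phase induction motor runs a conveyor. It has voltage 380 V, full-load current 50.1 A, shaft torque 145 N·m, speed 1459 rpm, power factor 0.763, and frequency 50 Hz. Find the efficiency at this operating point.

88.1 %

ω = 2π × 1459/60 = 152.8 rad/s; P_out = τω = 145 × 152.8 = 22156 W
P_in = √3·V_L·I_L·cosφ = 1.732 × 380 × 50.1 × 0.763 = 25159 W
η = P_out / P_in = 22156 / 25159 = 0.881 = 88.1%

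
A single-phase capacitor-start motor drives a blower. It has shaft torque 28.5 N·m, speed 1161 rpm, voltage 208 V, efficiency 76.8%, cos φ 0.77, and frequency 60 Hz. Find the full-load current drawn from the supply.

ω = 2π×1161/60 = 121.6 rad/s; P_out = τω = 28.5 × 121.6 = 3466 W
P_in = P_out / η = 3466 / 0.768 = 4513 W
I = P_in / (V·cosφ) = 4513 / (208 × 0.77) = 28.2 A

28.2 A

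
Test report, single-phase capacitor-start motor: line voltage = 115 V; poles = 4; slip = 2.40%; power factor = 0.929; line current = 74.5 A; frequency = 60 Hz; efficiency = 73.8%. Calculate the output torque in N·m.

P_in = V·I·cosφ = 115 × 74.5 × 0.929 = 7959 W
P_out = η·P_in = 0.738 × 7959 = 5874 W
n_s = 120×60/4 = 1800 rpm; n = 1800×(1−0.024) = 1757 rpm
ω = 2π×1757/60 = 184 rad/s
τ = P_out/ω = 5874/184 = 31.9 N·m

31.9 N·m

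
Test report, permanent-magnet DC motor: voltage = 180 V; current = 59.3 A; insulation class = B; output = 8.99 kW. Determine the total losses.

P_in = V·I = 180×59.3 = 10674 W
P_out = 8990 W
Losses = P_in − P_out = 10674 − 8990 = 1684 W

1680 W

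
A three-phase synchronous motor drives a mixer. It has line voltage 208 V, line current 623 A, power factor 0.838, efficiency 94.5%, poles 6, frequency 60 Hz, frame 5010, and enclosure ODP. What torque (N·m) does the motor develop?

P_in = √3·V·I·cosφ = 1.732 × 208 × 623 × 0.838 = 188080 W
P_out = η·P_in = 0.945 × 188080 = 177736 W
n = n_s = 120×60/6 = 1200 rpm (synchronous)
ω = 2π×1200/60 = 125.7 rad/s
τ = P_out/ω = 177736/125.7 = 1410 N·m

1410 N·m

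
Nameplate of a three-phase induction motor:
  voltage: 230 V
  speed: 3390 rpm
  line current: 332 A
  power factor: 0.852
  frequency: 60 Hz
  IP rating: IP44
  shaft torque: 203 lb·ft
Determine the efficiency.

86.7 %

τ = 203 lb·ft × 1.356 = 275.3 N·m
ω = 2π × 3390/60 = 355 rad/s; P_out = τω = 275.3 × 355 = 97732 W
P_in = √3·V_L·I_L·cosφ = 1.732 × 230 × 332 × 0.852 = 112682 W
η = P_out / P_in = 97732 / 112682 = 0.867 = 86.7%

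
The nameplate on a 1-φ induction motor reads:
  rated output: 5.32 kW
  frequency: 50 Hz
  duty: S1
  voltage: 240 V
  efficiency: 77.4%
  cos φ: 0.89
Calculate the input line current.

P_out = 5.32 kW = 5320 W
P_in = P_out / η = 5320 / 0.774 = 6873 W
I = P_in / (V·cosφ) = 6873 / (240 × 0.89) = 32.2 A

32.2 A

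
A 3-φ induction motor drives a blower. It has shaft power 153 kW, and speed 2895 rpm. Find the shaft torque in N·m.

505 N·m

ω = 2π × 2895/60 = 303.2 rad/s
τ = P/ω = 153000/303.2 = 505 N·m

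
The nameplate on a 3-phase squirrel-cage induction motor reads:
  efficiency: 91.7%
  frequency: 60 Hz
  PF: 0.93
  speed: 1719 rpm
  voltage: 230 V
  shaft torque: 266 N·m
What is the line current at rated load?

141 A

ω = 2π×1719/60 = 180 rad/s; P_out = τω = 266 × 180 = 47880 W
P_in = P_out / η = 47880 / 0.917 = 52214 W
I_L = P_in / (√3·V_L·cosφ) = 52214 / (1.732 × 230 × 0.93) = 141 A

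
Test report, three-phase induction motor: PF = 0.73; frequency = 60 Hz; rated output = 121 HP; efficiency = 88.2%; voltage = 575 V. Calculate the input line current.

141 A

P_out = 121 × 746 = 90266 W
P_in = P_out / η = 90266 / 0.882 = 102342 W
I_L = P_in / (√3·V_L·cosφ) = 102342 / (1.732 × 575 × 0.73) = 141 A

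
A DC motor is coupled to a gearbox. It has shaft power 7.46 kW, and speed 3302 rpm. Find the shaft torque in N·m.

21.6 N·m

ω = 2π × 3302/60 = 345.8 rad/s
τ = P/ω = 7460/345.8 = 21.6 N·m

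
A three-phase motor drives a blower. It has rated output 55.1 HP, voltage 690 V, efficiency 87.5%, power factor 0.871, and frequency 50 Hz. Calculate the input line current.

P_out = 55.1 × 746 = 41105 W
P_in = P_out / η = 41105 / 0.875 = 46977 W
I_L = P_in / (√3·V_L·cosφ) = 46977 / (1.732 × 690 × 0.871) = 45.1 A

45.1 A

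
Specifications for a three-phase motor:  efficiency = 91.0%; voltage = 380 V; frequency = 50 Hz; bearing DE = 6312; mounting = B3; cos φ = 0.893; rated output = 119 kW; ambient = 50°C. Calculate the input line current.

P_out = 119 kW = 119000 W
P_in = P_out / η = 119000 / 0.910 = 130769 W
I_L = P_in / (√3·V_L·cosφ) = 130769 / (1.732 × 380 × 0.893) = 222 A

222 A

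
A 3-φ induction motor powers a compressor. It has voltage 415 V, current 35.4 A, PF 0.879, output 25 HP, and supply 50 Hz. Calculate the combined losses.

P_in = √3·V·I·cosφ = 1.732×415×35.4×0.879 = 22366 W
P_out = 25×746 = 18650 W
Losses = P_in − P_out = 22366 − 18650 = 3716 W

3720 W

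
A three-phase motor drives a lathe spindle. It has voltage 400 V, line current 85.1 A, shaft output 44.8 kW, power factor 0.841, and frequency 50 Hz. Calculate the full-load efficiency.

P_out = 44.8 kW = 44800 W
P_in = √3·V_L·I_L·cosφ = 1.732 × 400 × 85.1 × 0.841 = 49583 W
η = P_out / P_in = 44800 / 49583 = 0.904 = 90.4%

90.4 %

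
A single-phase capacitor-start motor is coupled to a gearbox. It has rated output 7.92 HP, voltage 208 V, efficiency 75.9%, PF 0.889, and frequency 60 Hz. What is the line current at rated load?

P_out = 7.92 × 746 = 5908 W
P_in = P_out / η = 5908 / 0.759 = 7784 W
I = P_in / (V·cosφ) = 7784 / (208 × 0.889) = 42.1 A

42.1 A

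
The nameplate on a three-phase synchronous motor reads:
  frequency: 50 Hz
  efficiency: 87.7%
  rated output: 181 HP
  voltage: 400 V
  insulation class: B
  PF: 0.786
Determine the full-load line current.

283 A

P_out = 181 × 746 = 135026 W
P_in = P_out / η = 135026 / 0.877 = 153964 W
I_L = P_in / (√3·V_L·cosφ) = 153964 / (1.732 × 400 × 0.786) = 283 A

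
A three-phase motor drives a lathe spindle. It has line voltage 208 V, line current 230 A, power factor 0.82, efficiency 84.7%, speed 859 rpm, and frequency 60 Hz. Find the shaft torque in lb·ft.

P_in = √3·V·I·cosφ = 1.732 × 208 × 230 × 0.82 = 67944 W
P_out = η·P_in = 0.847 × 67944 = 57549 W
n = 859 rpm
ω = 2π×859/60 = 89.95 rad/s
τ = P_out/ω = 57549/89.95 = 639.8 N·m
In lb·ft: 639.8/1.356 = 472 lb·ft

472 lb·ft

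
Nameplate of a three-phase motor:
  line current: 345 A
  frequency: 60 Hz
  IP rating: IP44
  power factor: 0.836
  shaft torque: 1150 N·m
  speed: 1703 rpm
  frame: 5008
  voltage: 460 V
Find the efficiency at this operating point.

ω = 2π × 1703/60 = 178.3 rad/s; P_out = τω = 1150 × 178.3 = 205045 W
P_in = √3·V_L·I_L·cosφ = 1.732 × 460 × 345 × 0.836 = 229790 W
η = P_out / P_in = 205045 / 229790 = 0.892 = 89.2%

89.2 %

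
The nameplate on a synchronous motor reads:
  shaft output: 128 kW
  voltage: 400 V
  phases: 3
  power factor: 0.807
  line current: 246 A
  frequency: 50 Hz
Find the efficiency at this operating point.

P_out = 128 kW = 128000 W
P_in = √3·V_L·I_L·cosφ = 1.732 × 400 × 246 × 0.807 = 137536 W
η = P_out / P_in = 128000 / 137536 = 0.931 = 93.1%

93.1 %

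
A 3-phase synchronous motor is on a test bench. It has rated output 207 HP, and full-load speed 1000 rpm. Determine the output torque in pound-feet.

1090 lb·ft

P_out = 207 × 746 = 154422 W
ω = 2π × 1000/60 = 104.7 rad/s
τ = P_out/ω = 154422/104.7 = 1475 N·m
In lb·ft: 1475/1.356 = 1090 lb·ft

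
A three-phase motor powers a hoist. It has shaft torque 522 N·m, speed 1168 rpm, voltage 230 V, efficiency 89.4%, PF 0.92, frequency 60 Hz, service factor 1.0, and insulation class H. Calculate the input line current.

195 A

ω = 2π×1168/60 = 122.3 rad/s; P_out = τω = 522 × 122.3 = 63841 W
P_in = P_out / η = 63841 / 0.894 = 71411 W
I_L = P_in / (√3·V_L·cosφ) = 71411 / (1.732 × 230 × 0.92) = 195 A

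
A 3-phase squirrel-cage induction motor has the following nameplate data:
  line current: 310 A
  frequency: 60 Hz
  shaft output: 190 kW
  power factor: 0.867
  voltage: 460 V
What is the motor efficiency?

P_out = 190 kW = 190000 W
P_in = √3·V_L·I_L·cosφ = 1.732 × 460 × 310 × 0.867 = 214134 W
η = P_out / P_in = 190000 / 214134 = 0.887 = 88.7%

88.7 %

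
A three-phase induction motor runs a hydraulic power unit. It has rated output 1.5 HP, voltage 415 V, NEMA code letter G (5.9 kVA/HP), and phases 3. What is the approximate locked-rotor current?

12.3 A

S_LR = 5.9 × 1.5 = 8.85 kVA
I_LR = S_LR/(√3·V_L) = 8850/(1.732×415) = 12.3 A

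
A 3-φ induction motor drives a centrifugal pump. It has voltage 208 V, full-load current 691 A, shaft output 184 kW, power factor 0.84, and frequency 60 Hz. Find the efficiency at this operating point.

88.0 %

P_out = 184 kW = 184000 W
P_in = √3·V_L·I_L·cosφ = 1.732 × 208 × 691 × 0.84 = 209107 W
η = P_out / P_in = 184000 / 209107 = 0.880 = 88.0%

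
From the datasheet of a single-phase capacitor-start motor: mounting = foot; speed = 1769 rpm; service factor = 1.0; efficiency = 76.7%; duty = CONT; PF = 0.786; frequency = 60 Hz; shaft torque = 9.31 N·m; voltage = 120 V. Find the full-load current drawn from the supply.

23.8 A

ω = 2π×1769/60 = 185.2 rad/s; P_out = τω = 9.31 × 185.2 = 1724 W
P_in = P_out / η = 1724 / 0.767 = 2248 W
I = P_in / (V·cosφ) = 2248 / (120 × 0.786) = 23.8 A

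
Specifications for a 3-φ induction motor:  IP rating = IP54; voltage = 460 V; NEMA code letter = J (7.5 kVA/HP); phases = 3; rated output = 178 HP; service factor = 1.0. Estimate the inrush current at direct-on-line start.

1680 A

S_LR = 7.5 × 178 = 1335 kVA
I_LR = S_LR/(√3·V_L) = 1335000/(1.732×460) = 1680 A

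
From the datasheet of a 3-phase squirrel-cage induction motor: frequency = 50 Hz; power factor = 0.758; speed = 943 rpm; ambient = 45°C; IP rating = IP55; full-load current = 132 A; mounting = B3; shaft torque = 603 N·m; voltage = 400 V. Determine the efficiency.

85.9 %

ω = 2π × 943/60 = 98.75 rad/s; P_out = τω = 603 × 98.75 = 59546 W
P_in = √3·V_L·I_L·cosφ = 1.732 × 400 × 132 × 0.758 = 69319 W
η = P_out / P_in = 59546 / 69319 = 0.859 = 85.9%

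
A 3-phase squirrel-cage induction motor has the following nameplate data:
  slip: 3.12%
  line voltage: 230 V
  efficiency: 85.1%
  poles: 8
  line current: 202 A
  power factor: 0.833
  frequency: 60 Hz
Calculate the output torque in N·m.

P_in = √3·V·I·cosφ = 1.732 × 230 × 202 × 0.833 = 67030 W
P_out = η·P_in = 0.851 × 67030 = 57043 W
n_s = 120×60/8 = 900 rpm; n = 900×(1−0.0312) = 872 rpm
ω = 2π×872/60 = 91.32 rad/s
τ = P_out/ω = 57043/91.32 = 625 N·m

625 N·m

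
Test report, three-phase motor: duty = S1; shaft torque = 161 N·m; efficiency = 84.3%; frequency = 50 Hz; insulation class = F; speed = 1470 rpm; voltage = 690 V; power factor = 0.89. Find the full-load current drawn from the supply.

ω = 2π×1470/60 = 153.9 rad/s; P_out = τω = 161 × 153.9 = 24778 W
P_in = P_out / η = 24778 / 0.843 = 29393 W
I_L = P_in / (√3·V_L·cosφ) = 29393 / (1.732 × 690 × 0.89) = 27.6 A

27.6 A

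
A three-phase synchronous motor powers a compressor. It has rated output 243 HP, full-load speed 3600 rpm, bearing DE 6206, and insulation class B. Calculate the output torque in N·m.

P_out = 243 × 746 = 181278 W
ω = 2π × 3600/60 = 377 rad/s
τ = P_out/ω = 181278/377 = 481 N·m

481 N·m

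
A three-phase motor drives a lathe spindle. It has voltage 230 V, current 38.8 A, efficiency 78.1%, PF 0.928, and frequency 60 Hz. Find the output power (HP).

P_in = √3·V·I·cosφ = 1.732 × 230 × 38.8 × 0.928 = 14344 W
P_out = η·P_in = 0.781 × 14344 = 11203 W
= 11203/746 = 15 HP

15 HP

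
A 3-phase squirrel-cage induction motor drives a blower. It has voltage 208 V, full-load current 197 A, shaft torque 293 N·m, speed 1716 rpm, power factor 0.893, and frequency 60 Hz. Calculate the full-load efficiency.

ω = 2π × 1716/60 = 179.7 rad/s; P_out = τω = 293 × 179.7 = 52652 W
P_in = √3·V_L·I_L·cosφ = 1.732 × 208 × 197 × 0.893 = 63377 W
η = P_out / P_in = 52652 / 63377 = 0.831 = 83.1%

83.1 %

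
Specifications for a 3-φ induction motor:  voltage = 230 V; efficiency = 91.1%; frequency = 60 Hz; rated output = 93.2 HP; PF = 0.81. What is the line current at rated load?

P_out = 93.2 × 746 = 69527 W
P_in = P_out / η = 69527 / 0.911 = 76319 W
I_L = P_in / (√3·V_L·cosφ) = 76319 / (1.732 × 230 × 0.81) = 237 A

237 A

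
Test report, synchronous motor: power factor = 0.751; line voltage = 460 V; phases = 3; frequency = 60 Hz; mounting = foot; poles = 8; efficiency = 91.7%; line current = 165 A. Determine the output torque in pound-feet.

708 lb·ft

P_in = √3·V·I·cosφ = 1.732 × 460 × 165 × 0.751 = 98726 W
P_out = η·P_in = 0.917 × 98726 = 90532 W
n = n_s = 120×60/8 = 900 rpm (synchronous)
ω = 2π×900/60 = 94.25 rad/s
τ = P_out/ω = 90532/94.25 = 960.6 N·m
In lb·ft: 960.6/1.356 = 708 lb·ft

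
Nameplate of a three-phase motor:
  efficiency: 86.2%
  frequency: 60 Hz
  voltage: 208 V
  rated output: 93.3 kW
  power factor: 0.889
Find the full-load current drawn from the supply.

338 A

P_out = 93.3 kW = 93300 W
P_in = P_out / η = 93300 / 0.862 = 108237 W
I_L = P_in / (√3·V_L·cosφ) = 108237 / (1.732 × 208 × 0.889) = 338 A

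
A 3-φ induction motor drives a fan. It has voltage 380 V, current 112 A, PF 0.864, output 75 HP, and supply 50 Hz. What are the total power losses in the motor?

7740 W

P_in = √3·V·I·cosφ = 1.732×380×112×0.864 = 63689 W
P_out = 75×746 = 55950 W
Losses = P_in − P_out = 63689 − 55950 = 7739 W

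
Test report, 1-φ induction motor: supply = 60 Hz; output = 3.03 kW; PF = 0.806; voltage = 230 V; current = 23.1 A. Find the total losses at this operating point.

1.25 kW

P_in = V·I·cosφ = 230×23.1×0.806 = 4282 W
P_out = 3030 W
Losses = P_in − P_out = 4282 − 3030 = 1252 W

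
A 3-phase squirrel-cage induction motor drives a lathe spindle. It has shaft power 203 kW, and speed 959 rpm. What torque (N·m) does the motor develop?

2020 N·m

ω = 2π × 959/60 = 100.4 rad/s
τ = P/ω = 203000/100.4 = 2020 N·m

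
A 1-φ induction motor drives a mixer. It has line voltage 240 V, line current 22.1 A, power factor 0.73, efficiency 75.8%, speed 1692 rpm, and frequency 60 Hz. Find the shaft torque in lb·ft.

12.2 lb·ft

P_in = V·I·cosφ = 240 × 22.1 × 0.73 = 3872 W
P_out = η·P_in = 0.758 × 3872 = 2935 W
n = 1692 rpm
ω = 2π×1692/60 = 177.2 rad/s
τ = P_out/ω = 2935/177.2 = 16.56 N·m
In lb·ft: 16.56/1.356 = 12.2 lb·ft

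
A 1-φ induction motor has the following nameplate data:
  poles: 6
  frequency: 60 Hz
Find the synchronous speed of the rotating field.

n_s = 120f/p = 120×60/6 = 1200 rpm

1200 rpm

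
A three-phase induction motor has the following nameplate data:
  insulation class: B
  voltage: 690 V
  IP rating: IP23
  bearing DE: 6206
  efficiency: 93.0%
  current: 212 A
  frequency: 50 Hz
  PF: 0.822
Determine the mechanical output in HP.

P_in = √3·V·I·cosφ = 1.732 × 690 × 212 × 0.822 = 208259 W
P_out = η·P_in = 0.93 × 208259 = 193681 W
= 193681/746 = 260 HP

260 HP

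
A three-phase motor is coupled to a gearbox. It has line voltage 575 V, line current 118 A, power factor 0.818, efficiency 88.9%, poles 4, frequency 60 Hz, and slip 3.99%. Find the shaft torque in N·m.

P_in = √3·V·I·cosφ = 1.732 × 575 × 118 × 0.818 = 96128 W
P_out = η·P_in = 0.889 × 96128 = 85458 W
n_s = 120×60/4 = 1800 rpm; n = 1800×(1−0.0399) = 1728 rpm
ω = 2π×1728/60 = 181 rad/s
τ = P_out/ω = 85458/181 = 472 N·m

472 N·m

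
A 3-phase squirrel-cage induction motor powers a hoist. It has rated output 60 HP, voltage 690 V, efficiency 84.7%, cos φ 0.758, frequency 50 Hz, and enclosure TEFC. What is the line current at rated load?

P_out = 60 × 746 = 44760 W
P_in = P_out / η = 44760 / 0.847 = 52845 W
I_L = P_in / (√3·V_L·cosφ) = 52845 / (1.732 × 690 × 0.758) = 58.3 A

58.3 A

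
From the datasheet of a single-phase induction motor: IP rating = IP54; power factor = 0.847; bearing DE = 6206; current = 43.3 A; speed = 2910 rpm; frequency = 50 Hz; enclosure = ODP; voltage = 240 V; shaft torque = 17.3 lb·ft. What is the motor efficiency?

81.2 %

τ = 17.3 lb·ft × 1.356 = 23.46 N·m
ω = 2π × 2910/60 = 304.7 rad/s; P_out = τω = 23.46 × 304.7 = 7148 W
P_in = V·I·cosφ = 240 × 43.3 × 0.847 = 8802 W
η = P_out / P_in = 7148 / 8802 = 0.812 = 81.2%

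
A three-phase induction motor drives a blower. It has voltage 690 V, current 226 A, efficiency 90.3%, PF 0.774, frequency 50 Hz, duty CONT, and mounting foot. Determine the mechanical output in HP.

253 HP

P_in = √3·V·I·cosφ = 1.732 × 690 × 226 × 0.774 = 209048 W
P_out = η·P_in = 0.903 × 209048 = 188770 W
= 188770/746 = 253 HP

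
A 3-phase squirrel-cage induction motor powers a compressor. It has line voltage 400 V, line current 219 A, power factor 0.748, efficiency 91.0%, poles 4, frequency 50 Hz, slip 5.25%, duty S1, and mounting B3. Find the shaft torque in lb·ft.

512 lb·ft

P_in = √3·V·I·cosφ = 1.732 × 400 × 219 × 0.748 = 113489 W
P_out = η·P_in = 0.91 × 113489 = 103275 W
n_s = 120×50/4 = 1500 rpm; n = 1500×(1−0.0525) = 1421 rpm
ω = 2π×1421/60 = 148.8 rad/s
τ = P_out/ω = 103275/148.8 = 694.1 N·m
In lb·ft: 694.1/1.356 = 512 lb·ft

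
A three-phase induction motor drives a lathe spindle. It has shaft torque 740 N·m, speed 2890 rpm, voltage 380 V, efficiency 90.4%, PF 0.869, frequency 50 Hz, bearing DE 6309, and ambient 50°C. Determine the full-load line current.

433 A

ω = 2π×2890/60 = 302.6 rad/s; P_out = τω = 740 × 302.6 = 223924 W
P_in = P_out / η = 223924 / 0.904 = 247704 W
I_L = P_in / (√3·V_L·cosφ) = 247704 / (1.732 × 380 × 0.869) = 433 A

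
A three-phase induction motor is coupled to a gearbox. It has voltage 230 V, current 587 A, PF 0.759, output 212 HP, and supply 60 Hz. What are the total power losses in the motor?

19.3 kW

P_in = √3·V·I·cosφ = 1.732×230×587×0.759 = 177483 W
P_out = 212×746 = 158152 W
Losses = P_in − P_out = 177483 − 158152 = 19331 W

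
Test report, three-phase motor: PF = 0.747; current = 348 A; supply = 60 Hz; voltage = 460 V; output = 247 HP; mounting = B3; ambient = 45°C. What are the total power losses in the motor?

P_in = √3·V·I·cosφ = 1.732×460×348×0.747 = 207112 W
P_out = 247×746 = 184262 W
Losses = P_in − P_out = 207112 − 184262 = 22850 W

22.9 kW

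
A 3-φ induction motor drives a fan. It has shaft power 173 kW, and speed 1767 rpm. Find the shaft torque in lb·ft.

ω = 2π × 1767/60 = 185 rad/s
τ = P/ω = 173000/185 = 935.1 N·m
In lb·ft: 935.1/1.356 = 690 lb·ft

690 lb·ft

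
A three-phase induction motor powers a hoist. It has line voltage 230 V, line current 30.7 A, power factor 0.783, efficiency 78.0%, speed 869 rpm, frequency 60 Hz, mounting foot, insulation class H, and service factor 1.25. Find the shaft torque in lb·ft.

60.5 lb·ft

P_in = √3·V·I·cosφ = 1.732 × 230 × 30.7 × 0.783 = 9576 W
P_out = η·P_in = 0.78 × 9576 = 7469 W
n = 869 rpm
ω = 2π×869/60 = 91 rad/s
τ = P_out/ω = 7469/91 = 82.08 N·m
In lb·ft: 82.08/1.356 = 60.5 lb·ft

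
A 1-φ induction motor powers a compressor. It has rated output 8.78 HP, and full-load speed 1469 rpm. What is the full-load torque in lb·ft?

P_out = 8.78 × 746 = 6550 W
ω = 2π × 1469/60 = 153.8 rad/s
τ = P_out/ω = 6550/153.8 = 42.59 N·m
In lb·ft: 42.59/1.356 = 31.4 lb·ft

31.4 lb·ft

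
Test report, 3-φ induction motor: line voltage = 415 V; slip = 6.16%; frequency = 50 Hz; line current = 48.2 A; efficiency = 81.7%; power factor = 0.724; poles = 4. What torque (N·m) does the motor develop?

P_in = √3·V·I·cosφ = 1.732 × 415 × 48.2 × 0.724 = 25083 W
P_out = η·P_in = 0.817 × 25083 = 20493 W
n_s = 120×50/4 = 1500 rpm; n = 1500×(1−0.0616) = 1408 rpm
ω = 2π×1408/60 = 147.4 rad/s
τ = P_out/ω = 20493/147.4 = 139 N·m

139 N·m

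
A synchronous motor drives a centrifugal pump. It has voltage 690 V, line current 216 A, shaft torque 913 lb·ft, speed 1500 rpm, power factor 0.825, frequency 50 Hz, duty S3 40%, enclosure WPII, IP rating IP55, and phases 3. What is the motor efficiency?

τ = 913 lb·ft × 1.356 = 1238 N·m
ω = 2π × 1500/60 = 157.1 rad/s; P_out = τω = 1238 × 157.1 = 194490 W
P_in = √3·V_L·I_L·cosφ = 1.732 × 690 × 216 × 0.825 = 212963 W
η = P_out / P_in = 194490 / 212963 = 0.913 = 91.3%

91.3 %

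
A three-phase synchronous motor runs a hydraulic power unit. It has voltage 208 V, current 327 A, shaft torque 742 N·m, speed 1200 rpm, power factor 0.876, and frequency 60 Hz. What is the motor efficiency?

ω = 2π × 1200/60 = 125.7 rad/s; P_out = τω = 742 × 125.7 = 93269 W
P_in = √3·V_L·I_L·cosφ = 1.732 × 208 × 327 × 0.876 = 103196 W
η = P_out / P_in = 93269 / 103196 = 0.904 = 90.4%

90.4 %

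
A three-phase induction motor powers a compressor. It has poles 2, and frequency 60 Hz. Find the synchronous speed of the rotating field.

n_s = 120f/p = 120×60/2 = 3600 rpm

3600 rpm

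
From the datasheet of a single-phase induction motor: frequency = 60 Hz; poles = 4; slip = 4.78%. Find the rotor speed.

n_s = 120f/p = 120×60/4 = 1800 rpm
n = n_s(1 − s) = 1800 × (1 − 0.0478) = 1714 rpm

1714 rpm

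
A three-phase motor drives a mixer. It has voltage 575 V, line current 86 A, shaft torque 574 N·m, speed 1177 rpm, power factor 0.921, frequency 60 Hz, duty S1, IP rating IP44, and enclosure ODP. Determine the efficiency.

ω = 2π × 1177/60 = 123.3 rad/s; P_out = τω = 574 × 123.3 = 70774 W
P_in = √3·V_L·I_L·cosφ = 1.732 × 575 × 86 × 0.921 = 78881 W
η = P_out / P_in = 70774 / 78881 = 0.897 = 89.7%

89.7 %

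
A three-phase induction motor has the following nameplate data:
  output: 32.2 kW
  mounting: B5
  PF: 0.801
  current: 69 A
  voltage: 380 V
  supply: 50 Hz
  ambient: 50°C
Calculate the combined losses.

P_in = √3·V·I·cosφ = 1.732×380×69×0.801 = 36376 W
P_out = 32200 W
Losses = P_in − P_out = 36376 − 32200 = 4176 W

4.18 kW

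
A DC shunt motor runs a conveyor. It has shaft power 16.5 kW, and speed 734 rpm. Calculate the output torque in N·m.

215 N·m

ω = 2π × 734/60 = 76.86 rad/s
τ = P/ω = 16500/76.86 = 215 N·m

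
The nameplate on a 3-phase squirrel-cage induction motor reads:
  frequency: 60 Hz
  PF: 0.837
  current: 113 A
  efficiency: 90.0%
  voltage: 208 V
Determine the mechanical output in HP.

P_in = √3·V·I·cosφ = 1.732 × 208 × 113 × 0.837 = 34073 W
P_out = η·P_in = 0.9 × 34073 = 30666 W
= 30666/746 = 41.1 HP

41.1 HP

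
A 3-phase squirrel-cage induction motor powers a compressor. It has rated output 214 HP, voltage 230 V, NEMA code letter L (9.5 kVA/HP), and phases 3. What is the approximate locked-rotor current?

S_LR = 9.5 × 214 = 2033 kVA
I_LR = S_LR/(√3·V_L) = 2033000/(1.732×230) = 5100 A

5100 A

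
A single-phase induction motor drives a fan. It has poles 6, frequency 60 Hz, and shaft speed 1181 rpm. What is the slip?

1.58 %

n_s = 120f/p = 120×60/6 = 1200 rpm
s = (n_s − n)/n_s = (1200 − 1181)/1200 = 0.0158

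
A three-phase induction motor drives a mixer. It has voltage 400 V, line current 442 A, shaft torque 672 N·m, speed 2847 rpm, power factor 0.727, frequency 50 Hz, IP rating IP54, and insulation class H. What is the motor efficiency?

90.0 %

ω = 2π × 2847/60 = 298.1 rad/s; P_out = τω = 672 × 298.1 = 200323 W
P_in = √3·V_L·I_L·cosφ = 1.732 × 400 × 442 × 0.727 = 222620 W
η = P_out / P_in = 200323 / 222620 = 0.900 = 90.0%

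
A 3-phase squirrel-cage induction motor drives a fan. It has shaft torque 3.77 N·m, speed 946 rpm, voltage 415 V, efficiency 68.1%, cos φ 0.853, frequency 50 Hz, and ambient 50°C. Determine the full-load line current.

ω = 2π×946/60 = 99.06 rad/s; P_out = τω = 3.77 × 99.06 = 373 W
P_in = P_out / η = 373 / 0.681 = 548 W
I_L = P_in / (√3·V_L·cosφ) = 548 / (1.732 × 415 × 0.853) = 0.894 A

0.894 A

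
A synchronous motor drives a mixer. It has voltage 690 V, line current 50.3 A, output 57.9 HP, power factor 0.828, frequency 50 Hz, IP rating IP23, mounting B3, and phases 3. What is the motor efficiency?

P_out = 57.9 × 746 = 43193 W
P_in = √3·V_L·I_L·cosφ = 1.732 × 690 × 50.3 × 0.828 = 49773 W
η = P_out / P_in = 43193 / 49773 = 0.868 = 86.8%

86.8 %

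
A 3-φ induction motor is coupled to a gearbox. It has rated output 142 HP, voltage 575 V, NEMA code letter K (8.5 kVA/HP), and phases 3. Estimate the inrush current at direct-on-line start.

1210 A

S_LR = 8.5 × 142 = 1207 kVA
I_LR = S_LR/(√3·V_L) = 1207000/(1.732×575) = 1210 A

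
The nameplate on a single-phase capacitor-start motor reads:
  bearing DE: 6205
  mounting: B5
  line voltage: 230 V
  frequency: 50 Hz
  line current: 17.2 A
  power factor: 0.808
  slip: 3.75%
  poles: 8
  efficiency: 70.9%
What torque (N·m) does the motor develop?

P_in = V·I·cosφ = 230 × 17.2 × 0.808 = 3196 W
P_out = η·P_in = 0.709 × 3196 = 2266 W
n_s = 120×50/8 = 750 rpm; n = 750×(1−0.0375) = 722 rpm
ω = 2π×722/60 = 75.61 rad/s
τ = P_out/ω = 2266/75.61 = 30 N·m

30 N·m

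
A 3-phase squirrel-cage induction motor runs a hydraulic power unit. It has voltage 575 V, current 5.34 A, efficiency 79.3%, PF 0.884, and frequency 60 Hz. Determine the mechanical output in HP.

P_in = √3·V·I·cosφ = 1.732 × 575 × 5.34 × 0.884 = 4701 W
P_out = η·P_in = 0.793 × 4701 = 3728 W
= 3728/746 = 5 HP

5 HP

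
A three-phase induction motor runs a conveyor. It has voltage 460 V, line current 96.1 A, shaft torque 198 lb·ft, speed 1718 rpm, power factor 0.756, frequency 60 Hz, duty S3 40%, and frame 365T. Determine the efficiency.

83.4 %

τ = 198 lb·ft × 1.356 = 268.5 N·m
ω = 2π × 1718/60 = 179.9 rad/s; P_out = τω = 268.5 × 179.9 = 48303 W
P_in = √3·V_L·I_L·cosφ = 1.732 × 460 × 96.1 × 0.756 = 57883 W
η = P_out / P_in = 48303 / 57883 = 0.834 = 83.4%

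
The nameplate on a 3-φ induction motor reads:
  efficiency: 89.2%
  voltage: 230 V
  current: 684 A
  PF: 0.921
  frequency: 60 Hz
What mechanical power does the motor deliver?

P_in = √3·V·I·cosφ = 1.732 × 230 × 684 × 0.921 = 250952 W
P_out = η·P_in = 0.892 × 250952 = 223849 W

224 kW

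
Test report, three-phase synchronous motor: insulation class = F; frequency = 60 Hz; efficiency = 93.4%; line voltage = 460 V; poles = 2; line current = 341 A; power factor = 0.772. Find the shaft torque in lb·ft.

383 lb·ft

P_in = √3·V·I·cosφ = 1.732 × 460 × 341 × 0.772 = 209738 W
P_out = η·P_in = 0.934 × 209738 = 195895 W
n = n_s = 120×60/2 = 3600 rpm (synchronous)
ω = 2π×3600/60 = 377 rad/s
τ = P_out/ω = 195895/377 = 519.6 N·m
In lb·ft: 519.6/1.356 = 383 lb·ft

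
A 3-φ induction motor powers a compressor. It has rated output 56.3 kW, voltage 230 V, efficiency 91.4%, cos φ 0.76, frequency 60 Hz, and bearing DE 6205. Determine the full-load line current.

203 A

P_out = 56.3 kW = 56300 W
P_in = P_out / η = 56300 / 0.914 = 61597 W
I_L = P_in / (√3·V_L·cosφ) = 61597 / (1.732 × 230 × 0.76) = 203 A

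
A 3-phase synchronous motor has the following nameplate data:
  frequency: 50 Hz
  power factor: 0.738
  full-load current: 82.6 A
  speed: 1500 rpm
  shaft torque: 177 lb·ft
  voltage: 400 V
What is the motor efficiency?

τ = 177 lb·ft × 1.356 = 240 N·m
ω = 2π × 1500/60 = 157.1 rad/s; P_out = τω = 240 × 157.1 = 37704 W
P_in = √3·V_L·I_L·cosφ = 1.732 × 400 × 82.6 × 0.738 = 42232 W
η = P_out / P_in = 37704 / 42232 = 0.893 = 89.3%

89.3 %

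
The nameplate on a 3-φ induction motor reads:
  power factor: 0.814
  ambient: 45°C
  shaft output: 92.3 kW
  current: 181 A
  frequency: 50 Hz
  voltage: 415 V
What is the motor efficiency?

P_out = 92.3 kW = 92300 W
P_in = √3·V_L·I_L·cosφ = 1.732 × 415 × 181 × 0.814 = 105901 W
η = P_out / P_in = 92300 / 105901 = 0.872 = 87.2%

87.2 %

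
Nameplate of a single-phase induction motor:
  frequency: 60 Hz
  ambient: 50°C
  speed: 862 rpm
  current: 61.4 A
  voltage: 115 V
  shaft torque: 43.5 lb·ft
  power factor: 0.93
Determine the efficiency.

τ = 43.5 lb·ft × 1.356 = 58.99 N·m
ω = 2π × 862/60 = 90.27 rad/s; P_out = τω = 58.99 × 90.27 = 5325 W
P_in = V·I·cosφ = 115 × 61.4 × 0.93 = 6567 W
η = P_out / P_in = 5325 / 6567 = 0.811 = 81.1%

81.1 %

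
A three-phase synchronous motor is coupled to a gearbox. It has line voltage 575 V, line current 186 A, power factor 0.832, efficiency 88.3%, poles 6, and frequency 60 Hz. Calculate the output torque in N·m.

1080 N·m

P_in = √3·V·I·cosφ = 1.732 × 575 × 186 × 0.832 = 154118 W
P_out = η·P_in = 0.883 × 154118 = 136086 W
n = n_s = 120×60/6 = 1200 rpm (synchronous)
ω = 2π×1200/60 = 125.7 rad/s
τ = P_out/ω = 136086/125.7 = 1080 N·m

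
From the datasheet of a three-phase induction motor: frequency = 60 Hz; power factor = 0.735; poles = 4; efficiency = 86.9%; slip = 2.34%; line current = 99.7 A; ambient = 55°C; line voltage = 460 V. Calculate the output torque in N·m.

P_in = √3·V·I·cosφ = 1.732 × 460 × 99.7 × 0.735 = 58383 W
P_out = η·P_in = 0.869 × 58383 = 50735 W
n_s = 120×60/4 = 1800 rpm; n = 1800×(1−0.0234) = 1758 rpm
ω = 2π×1758/60 = 184.1 rad/s
τ = P_out/ω = 50735/184.1 = 276 N·m

276 N·m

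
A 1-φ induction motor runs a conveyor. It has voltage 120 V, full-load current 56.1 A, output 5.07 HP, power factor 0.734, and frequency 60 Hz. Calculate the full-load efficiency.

P_out = 5.07 × 746 = 3782 W
P_in = V·I·cosφ = 120 × 56.1 × 0.734 = 4941 W
η = P_out / P_in = 3782 / 4941 = 0.765 = 76.5%

76.5 %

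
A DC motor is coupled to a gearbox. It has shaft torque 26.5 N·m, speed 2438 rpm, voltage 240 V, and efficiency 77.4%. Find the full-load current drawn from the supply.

ω = 2π×2438/60 = 255.3 rad/s; P_out = τω = 26.5 × 255.3 = 6765 W
P_in = P_out / η = 6765 / 0.774 = 8740 W
I = P_in / V = 8740 / 240 = 36.4 A

36.4 A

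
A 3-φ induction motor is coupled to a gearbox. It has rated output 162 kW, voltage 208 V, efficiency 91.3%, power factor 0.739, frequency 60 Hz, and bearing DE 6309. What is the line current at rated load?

P_out = 162 kW = 162000 W
P_in = P_out / η = 162000 / 0.913 = 177437 W
I_L = P_in / (√3·V_L·cosφ) = 177437 / (1.732 × 208 × 0.739) = 666 A

666 A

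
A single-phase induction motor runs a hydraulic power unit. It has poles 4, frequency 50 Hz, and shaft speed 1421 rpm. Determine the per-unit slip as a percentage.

n_s = 120f/p = 120×50/4 = 1500 rpm
s = (n_s − n)/n_s = (1500 − 1421)/1500 = 0.0527

5.27 %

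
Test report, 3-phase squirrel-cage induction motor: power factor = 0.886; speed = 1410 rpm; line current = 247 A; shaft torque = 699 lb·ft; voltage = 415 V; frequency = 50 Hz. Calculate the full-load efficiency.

τ = 699 lb·ft × 1.356 = 947.8 N·m
ω = 2π × 1410/60 = 147.7 rad/s; P_out = τω = 947.8 × 147.7 = 139990 W
P_in = √3·V_L·I_L·cosφ = 1.732 × 415 × 247 × 0.886 = 157299 W
η = P_out / P_in = 139990 / 157299 = 0.890 = 89.0%

89.0 %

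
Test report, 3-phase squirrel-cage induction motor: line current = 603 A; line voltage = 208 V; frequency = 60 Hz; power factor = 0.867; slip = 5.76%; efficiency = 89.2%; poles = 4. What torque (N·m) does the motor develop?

P_in = √3·V·I·cosφ = 1.732 × 208 × 603 × 0.867 = 188342 W
P_out = η·P_in = 0.892 × 188342 = 168001 W
n_s = 120×60/4 = 1800 rpm; n = 1800×(1−0.0576) = 1696 rpm
ω = 2π×1696/60 = 177.6 rad/s
τ = P_out/ω = 168001/177.6 = 946 N·m

946 N·m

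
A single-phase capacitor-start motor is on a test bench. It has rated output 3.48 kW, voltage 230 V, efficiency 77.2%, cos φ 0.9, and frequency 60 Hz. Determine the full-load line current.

21.8 A

P_out = 3.48 kW = 3480 W
P_in = P_out / η = 3480 / 0.772 = 4508 W
I = P_in / (V·cosφ) = 4508 / (230 × 0.9) = 21.8 A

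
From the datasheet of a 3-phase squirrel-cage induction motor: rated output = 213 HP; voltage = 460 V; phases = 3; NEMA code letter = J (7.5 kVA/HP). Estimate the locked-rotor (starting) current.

S_LR = 7.5 × 213 = 1597.5 kVA
I_LR = S_LR/(√3·V_L) = 1597500/(1.732×460) = 2010 A

2010 A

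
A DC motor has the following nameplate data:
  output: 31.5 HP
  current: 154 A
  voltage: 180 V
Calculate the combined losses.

4.22 kW

P_in = V·I = 180×154 = 27720 W
P_out = 31.5×746 = 23499 W
Losses = P_in − P_out = 27720 − 23499 = 4221 W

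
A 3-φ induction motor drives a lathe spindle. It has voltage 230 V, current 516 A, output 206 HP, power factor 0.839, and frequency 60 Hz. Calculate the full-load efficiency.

89.1 %

P_out = 206 × 746 = 153676 W
P_in = √3·V_L·I_L·cosφ = 1.732 × 230 × 516 × 0.839 = 172460 W
η = P_out / P_in = 153676 / 172460 = 0.891 = 89.1%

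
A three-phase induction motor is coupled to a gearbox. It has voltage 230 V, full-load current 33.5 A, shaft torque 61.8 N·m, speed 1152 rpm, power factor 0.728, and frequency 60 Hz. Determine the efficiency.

76.7 %

ω = 2π × 1152/60 = 120.6 rad/s; P_out = τω = 61.8 × 120.6 = 7453 W
P_in = √3·V_L·I_L·cosφ = 1.732 × 230 × 33.5 × 0.728 = 9715 W
η = P_out / P_in = 7453 / 9715 = 0.767 = 76.7%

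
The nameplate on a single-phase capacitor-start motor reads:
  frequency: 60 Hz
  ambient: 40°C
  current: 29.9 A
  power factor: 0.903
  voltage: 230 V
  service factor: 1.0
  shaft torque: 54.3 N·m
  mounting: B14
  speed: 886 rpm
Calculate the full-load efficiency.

81.1 %

ω = 2π × 886/60 = 92.78 rad/s; P_out = τω = 54.3 × 92.78 = 5038 W
P_in = V·I·cosφ = 230 × 29.9 × 0.903 = 6210 W
η = P_out / P_in = 5038 / 6210 = 0.811 = 81.1%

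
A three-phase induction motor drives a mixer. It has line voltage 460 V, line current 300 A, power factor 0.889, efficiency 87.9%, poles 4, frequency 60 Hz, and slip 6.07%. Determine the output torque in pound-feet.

P_in = √3·V·I·cosφ = 1.732 × 460 × 300 × 0.889 = 212485 W
P_out = η·P_in = 0.879 × 212485 = 186774 W
n_s = 120×60/4 = 1800 rpm; n = 1800×(1−0.0607) = 1691 rpm
ω = 2π×1691/60 = 177.1 rad/s
τ = P_out/ω = 186774/177.1 = 1055 N·m
In lb·ft: 1055/1.356 = 778 lb·ft

778 lb·ft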